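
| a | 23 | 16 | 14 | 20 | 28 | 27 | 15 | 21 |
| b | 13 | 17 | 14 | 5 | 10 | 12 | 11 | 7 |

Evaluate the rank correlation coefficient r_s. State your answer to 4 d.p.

Rank a: 6, 3, 1, 4, 8, 7, 2, 5
Rank b: 6, 8, 7, 1, 3, 5, 4, 2
d = rank(a) − rank(b): 0, -5, -6, 3, 5, 2, -2, 3; Σd² = 112
ρ = 1 − 6Σd² / [n(n²−1)] = 1 − 6×112 / (8×63) = 1 − 672/504 ≈ -0.3333

-0.3333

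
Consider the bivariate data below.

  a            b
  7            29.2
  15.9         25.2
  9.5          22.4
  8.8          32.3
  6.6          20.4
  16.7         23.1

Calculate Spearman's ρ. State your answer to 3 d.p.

Rank a: 2, 5, 4, 3, 1, 6
Rank b: 5, 4, 2, 6, 1, 3
d = rank(a) − rank(b): -3, 1, 2, -3, 0, 3; Σd² = 32
ρ = 1 − 6Σd² / [n(n²−1)] = 1 − 6×32 / (6×35) = 1 − 192/210 ≈ 0.086

0.086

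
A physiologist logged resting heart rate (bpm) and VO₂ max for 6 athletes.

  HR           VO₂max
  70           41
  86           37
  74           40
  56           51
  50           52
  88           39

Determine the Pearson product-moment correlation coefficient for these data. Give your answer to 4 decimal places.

-0.9486

n = 6, Σx = 424, Σy = 260, Σx² = 31152, Σy² = 11476, Σxy = 17900
nΣxy − ΣxΣy = 107400 − 110240 = -2840
nΣx² − (Σx)² = 186912 − 179776 = 7136; nΣy² − (Σy)² = 68856 − 67600 = 1256
r = -2840 / √(7136 × 1256) = -2840 / 2993.7963 ≈ -0.9486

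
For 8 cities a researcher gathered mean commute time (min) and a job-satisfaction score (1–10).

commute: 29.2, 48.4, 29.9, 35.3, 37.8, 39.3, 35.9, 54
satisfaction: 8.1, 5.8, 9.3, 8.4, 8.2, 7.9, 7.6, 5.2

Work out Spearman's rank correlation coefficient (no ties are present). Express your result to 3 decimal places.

-0.762

Rank commute: 1, 7, 2, 3, 5, 6, 4, 8
Rank satisfaction: 5, 2, 8, 7, 6, 4, 3, 1
d = rank(commute) − rank(satisfaction): -4, 5, -6, -4, -1, 2, 1, 7; Σd² = 148
ρ = 1 − 6Σd² / [n(n²−1)] = 1 − 6×148 / (8×63) = 1 − 888/504 ≈ -0.762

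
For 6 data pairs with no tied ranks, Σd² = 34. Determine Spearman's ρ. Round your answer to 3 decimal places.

ρ = 1 − 6Σd² / [n(n²−1)] = 1 − 6×34 / (6×35)
  = 1 − 204/210 = 1 − 0.9714 ≈ 0.029

0.029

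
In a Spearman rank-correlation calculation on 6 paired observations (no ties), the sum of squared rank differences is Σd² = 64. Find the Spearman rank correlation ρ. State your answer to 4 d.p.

-0.8286

ρ = 1 − 6Σd² / [n(n²−1)] = 1 − 6×64 / (6×35)
  = 1 − 384/210 = 1 − 1.82857 ≈ -0.8286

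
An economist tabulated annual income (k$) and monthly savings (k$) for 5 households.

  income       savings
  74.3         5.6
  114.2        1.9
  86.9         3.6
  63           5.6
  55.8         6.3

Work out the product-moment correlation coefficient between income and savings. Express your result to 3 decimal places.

-0.976

n = 5, Σx = 394.2, Σy = 23, Σx² = 33196.38, Σy² = 118.98, Σxy = 1650.24
nΣxy − ΣxΣy = 8251.2 − 9066.6 = -815.4
nΣx² − (Σx)² = 165981.9 − 155393.64 = 10588.26; nΣy² − (Σy)² = 594.9 − 529 = 65.9
r = -815.4 / √(10588.26 × 65.9) = -815.4 / 835.3241 ≈ -0.976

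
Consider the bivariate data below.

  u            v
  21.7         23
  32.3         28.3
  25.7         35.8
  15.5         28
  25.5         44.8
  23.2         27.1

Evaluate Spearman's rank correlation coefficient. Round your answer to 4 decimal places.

0.6000

Rank u: 2, 6, 5, 1, 4, 3
Rank v: 1, 4, 5, 3, 6, 2
d = rank(u) − rank(v): 1, 2, 0, -2, -2, 1; Σd² = 14
ρ = 1 − 6Σd² / [n(n²−1)] = 1 − 6×14 / (6×35) = 1 − 84/210 ≈ 0.6000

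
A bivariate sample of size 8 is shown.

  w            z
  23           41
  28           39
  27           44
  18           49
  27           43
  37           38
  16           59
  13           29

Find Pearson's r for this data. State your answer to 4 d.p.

n = 8, Σw = 189, Σz = 342, Σw² = 4889, Σz² = 15154, Σwz = 7993
nΣwz − ΣwΣz = 63944 − 64638 = -694
nΣw² − (Σw)² = 39112 − 35721 = 3391; nΣz² − (Σz)² = 121232 − 116964 = 4268
r = -694 / √(3391 × 4268) = -694 / 3804.3118 ≈ -0.1824

-0.1824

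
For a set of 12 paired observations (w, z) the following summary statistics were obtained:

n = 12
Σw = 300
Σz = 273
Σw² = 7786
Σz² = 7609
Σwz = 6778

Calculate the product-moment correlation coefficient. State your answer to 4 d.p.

r = (nΣwz − ΣwΣz) / √[(nΣw² − (Σw)²)(nΣz² − (Σz)²)]
Numerator: 12×6778 − 300×273 = -564
Denominator: √[(93432 − 90000)(91308 − 74529)] = √[3432 × 16779] = 7588.5129
r = -564 / 7588.5129 ≈ -0.0743

-0.0743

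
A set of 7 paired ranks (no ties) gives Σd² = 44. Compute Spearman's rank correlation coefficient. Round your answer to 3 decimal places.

0.214

ρ = 1 − 6Σd² / [n(n²−1)] = 1 − 6×44 / (7×48)
  = 1 − 264/336 = 1 − 0.7857 ≈ 0.214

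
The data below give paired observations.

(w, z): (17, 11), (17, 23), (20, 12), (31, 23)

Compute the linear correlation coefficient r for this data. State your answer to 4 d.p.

n = 4, Σw = 85, Σz = 69, Σw² = 1939, Σz² = 1323, Σwz = 1531
nΣwz − ΣwΣz = 6124 − 5865 = 259
nΣw² − (Σw)² = 7756 − 7225 = 531; nΣz² − (Σz)² = 5292 − 4761 = 531
r = 259 / √(531 × 531) = 259 / 531.0000 ≈ 0.4878

0.4878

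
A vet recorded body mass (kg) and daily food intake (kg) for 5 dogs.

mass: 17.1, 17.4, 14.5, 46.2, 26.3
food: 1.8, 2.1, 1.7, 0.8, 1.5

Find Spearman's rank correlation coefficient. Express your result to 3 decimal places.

-0.600

Rank mass: 2, 3, 1, 5, 4
Rank food: 4, 5, 3, 1, 2
d = rank(mass) − rank(food): -2, -2, -2, 4, 2; Σd² = 32
ρ = 1 − 6Σd² / [n(n²−1)] = 1 − 6×32 / (5×24) = 1 − 192/120 ≈ -0.600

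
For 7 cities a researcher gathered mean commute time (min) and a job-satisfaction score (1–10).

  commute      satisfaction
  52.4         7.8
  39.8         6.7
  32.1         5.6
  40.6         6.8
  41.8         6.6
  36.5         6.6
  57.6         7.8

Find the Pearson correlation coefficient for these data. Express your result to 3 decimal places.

0.948

n = 7, Σx = 300.8, Σy = 47.9, Σx² = 13405.82, Σy² = 331.29, Σxy = 2097.28
nΣxy − ΣxΣy = 14680.96 − 14408.32 = 272.64
nΣx² − (Σx)² = 93840.74 − 90480.64 = 3360.1; nΣy² − (Σy)² = 2319.03 − 2294.41 = 24.62
r = 272.64 / √(3360.1 × 24.62) = 272.64 / 287.6207 ≈ 0.948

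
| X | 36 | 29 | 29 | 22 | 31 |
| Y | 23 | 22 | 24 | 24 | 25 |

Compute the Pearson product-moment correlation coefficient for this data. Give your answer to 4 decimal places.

-0.1831

n = 5, ΣX = 147, ΣY = 118, ΣX² = 4423, ΣY² = 2790, ΣXY = 3465
nΣXY − ΣXΣY = 17325 − 17346 = -21
nΣX² − (ΣX)² = 22115 − 21609 = 506; nΣY² − (ΣY)² = 13950 − 13924 = 26
r = -21 / √(506 × 26) = -21 / 114.6996 ≈ -0.1831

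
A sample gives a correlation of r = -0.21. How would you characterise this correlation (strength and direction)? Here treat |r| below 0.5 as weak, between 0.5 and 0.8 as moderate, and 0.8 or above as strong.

r = -0.21 < 0 so the relationship is negative.
|r| = 0.21, which falls in the weak range.

weak negative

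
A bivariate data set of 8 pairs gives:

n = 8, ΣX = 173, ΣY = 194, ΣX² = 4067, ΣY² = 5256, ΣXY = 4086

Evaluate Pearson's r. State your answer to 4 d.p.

-0.2577

r = (nΣXY − ΣXΣY) / √[(nΣX² − (ΣX)²)(nΣY² − (ΣY)²)]
Numerator: 8×4086 − 173×194 = -874
Denominator: √[(32536 − 29929)(42048 − 37636)] = √[2607 × 4412] = 3391.4722
r = -874 / 3391.4722 ≈ -0.2577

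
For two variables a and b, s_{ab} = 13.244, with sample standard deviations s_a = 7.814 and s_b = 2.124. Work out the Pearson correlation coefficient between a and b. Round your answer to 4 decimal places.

r = Cov(a,b) / (s_a · s_b) = 13.244 / (7.814 × 2.124)
  = 13.244 / 16.5969 ≈ 0.7980

0.7980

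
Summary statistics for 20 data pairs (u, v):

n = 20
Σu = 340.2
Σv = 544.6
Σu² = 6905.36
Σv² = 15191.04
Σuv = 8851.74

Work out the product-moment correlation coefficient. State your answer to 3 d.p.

-0.648

r = (nΣuv − ΣuΣv) / √[(nΣu² − (Σu)²)(nΣv² − (Σv)²)]
Numerator: 20×8851.74 − 340.2×544.6 = -8238.12
Denominator: √[(138107.2 − 115736.04)(303820.8 − 296589.16)] = √[22371.16 × 7231.64] = 12719.2836
r = -8238.12 / 12719.2836 ≈ -0.648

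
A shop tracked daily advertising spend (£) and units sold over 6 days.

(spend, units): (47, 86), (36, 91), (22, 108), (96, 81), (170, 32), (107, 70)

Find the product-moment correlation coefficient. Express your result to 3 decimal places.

n = 6, Σx = 478, Σy = 468, Σx² = 53554, Σy² = 39826, Σxy = 30400
nΣxy − ΣxΣy = 182400 − 223704 = -41304
nΣx² − (Σx)² = 321324 − 228484 = 92840; nΣy² − (Σy)² = 238956 − 219024 = 19932
r = -41304 / √(92840 × 19932) = -41304 / 43017.2858 ≈ -0.960

-0.960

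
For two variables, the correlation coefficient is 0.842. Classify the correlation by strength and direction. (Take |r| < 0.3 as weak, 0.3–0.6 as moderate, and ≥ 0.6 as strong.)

r = 0.842 > 0 so the relationship is positive.
|r| = 0.842, which falls in the strong range.

strong positive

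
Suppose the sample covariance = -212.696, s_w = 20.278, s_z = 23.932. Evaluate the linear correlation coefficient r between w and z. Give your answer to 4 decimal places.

r = Cov(w,z) / (s_w · s_z) = -212.696 / (20.278 × 23.932)
  = -212.696 / 485.2931 ≈ -0.4383

-0.4383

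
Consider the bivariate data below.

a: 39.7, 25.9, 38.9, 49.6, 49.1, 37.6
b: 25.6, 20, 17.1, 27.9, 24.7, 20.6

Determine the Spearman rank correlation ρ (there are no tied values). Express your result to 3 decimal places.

0.771

Rank a: 4, 1, 3, 6, 5, 2
Rank b: 5, 2, 1, 6, 4, 3
d = rank(a) − rank(b): -1, -1, 2, 0, 1, -1; Σd² = 8
ρ = 1 − 6Σd² / [n(n²−1)] = 1 − 6×8 / (6×35) = 1 − 48/210 ≈ 0.771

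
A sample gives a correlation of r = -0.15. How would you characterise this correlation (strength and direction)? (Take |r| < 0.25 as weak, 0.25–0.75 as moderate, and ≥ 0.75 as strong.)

r = -0.15 < 0 so the relationship is negative.
|r| = 0.15, which falls in the weak range.

weak negative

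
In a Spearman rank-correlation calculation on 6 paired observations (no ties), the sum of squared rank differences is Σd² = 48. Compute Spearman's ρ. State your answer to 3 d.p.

ρ = 1 − 6Σd² / [n(n²−1)] = 1 − 6×48 / (6×35)
  = 1 − 288/210 = 1 − 1.3714 ≈ -0.371

-0.371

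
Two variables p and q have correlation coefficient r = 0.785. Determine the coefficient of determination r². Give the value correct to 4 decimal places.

r² = (0.785)² = 0.6162

0.6162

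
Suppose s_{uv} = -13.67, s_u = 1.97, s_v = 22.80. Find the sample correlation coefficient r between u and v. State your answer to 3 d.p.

r = Cov(u,v) / (s_u · s_v) = -13.67 / (1.97 × 22.80)
  = -13.67 / 44.9160 ≈ -0.304

-0.304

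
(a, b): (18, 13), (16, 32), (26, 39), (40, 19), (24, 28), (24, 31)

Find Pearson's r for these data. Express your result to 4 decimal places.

-0.1503

n = 6, Σa = 148, Σb = 162, Σa² = 4008, Σb² = 4820, Σab = 3936
nΣab − ΣaΣb = 23616 − 23976 = -360
nΣa² − (Σa)² = 24048 − 21904 = 2144; nΣb² − (Σb)² = 28920 − 26244 = 2676
r = -360 / √(2144 × 2676) = -360 / 2395.2753 ≈ -0.1503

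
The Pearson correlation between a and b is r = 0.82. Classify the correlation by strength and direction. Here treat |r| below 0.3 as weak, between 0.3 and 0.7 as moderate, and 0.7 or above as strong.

r = 0.82 > 0 so the relationship is positive.
|r| = 0.82, which falls in the strong range.

strong positive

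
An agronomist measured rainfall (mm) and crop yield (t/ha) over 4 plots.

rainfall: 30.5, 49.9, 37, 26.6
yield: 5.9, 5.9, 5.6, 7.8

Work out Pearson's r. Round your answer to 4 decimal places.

-0.5870

n = 4, Σx = 144, Σy = 25.2, Σx² = 5496.82, Σy² = 161.82, Σxy = 889.04
nΣxy − ΣxΣy = 3556.16 − 3628.8 = -72.64
nΣx² − (Σx)² = 21987.28 − 20736 = 1251.28; nΣy² − (Σy)² = 647.28 − 635.04 = 12.24
r = -72.64 / √(1251.28 × 12.24) = -72.64 / 123.7565 ≈ -0.5870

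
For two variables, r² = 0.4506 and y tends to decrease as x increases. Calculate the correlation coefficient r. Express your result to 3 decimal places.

-0.671

|r| = √0.4506 = 0.671
The association is negative, so r = −0.671.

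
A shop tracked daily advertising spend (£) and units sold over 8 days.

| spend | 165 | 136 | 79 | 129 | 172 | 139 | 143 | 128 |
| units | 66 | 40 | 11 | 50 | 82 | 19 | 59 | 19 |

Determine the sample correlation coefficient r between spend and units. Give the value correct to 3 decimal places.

0.812

n = 8, Σx = 1091, Σy = 346, Σx² = 154341, Σy² = 19504, Σxy = 51263
nΣxy − ΣxΣy = 410104 − 377486 = 32618
nΣx² − (Σx)² = 1234728 − 1190281 = 44447; nΣy² − (Σy)² = 156032 − 119716 = 36316
r = 32618 / √(44447 × 36316) = 32618 / 40176.3270 ≈ 0.812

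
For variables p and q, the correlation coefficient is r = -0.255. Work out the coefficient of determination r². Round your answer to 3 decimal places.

r² = (-0.255)² = 0.065

0.065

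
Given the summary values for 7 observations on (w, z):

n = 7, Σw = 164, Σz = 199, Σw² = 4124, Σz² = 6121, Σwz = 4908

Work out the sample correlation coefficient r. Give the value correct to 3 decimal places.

r = (nΣwz − ΣwΣz) / √[(nΣw² − (Σw)²)(nΣz² − (Σz)²)]
Numerator: 7×4908 − 164×199 = 1720
Denominator: √[(28868 − 26896)(42847 − 39601)] = √[1972 × 3246] = 2530.0419
r = 1720 / 2530.0419 ≈ 0.680

0.680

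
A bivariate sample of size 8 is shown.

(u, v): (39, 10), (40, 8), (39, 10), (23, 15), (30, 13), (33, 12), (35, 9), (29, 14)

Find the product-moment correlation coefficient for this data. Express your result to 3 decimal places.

-0.925

n = 8, Σu = 268, Σv = 91, Σu² = 9226, Σv² = 1079, Σuv = 2952
nΣuv − ΣuΣv = 23616 − 24388 = -772
nΣu² − (Σu)² = 73808 − 71824 = 1984; nΣv² − (Σv)² = 8632 − 8281 = 351
r = -772 / √(1984 × 351) = -772 / 834.4963 ≈ -0.925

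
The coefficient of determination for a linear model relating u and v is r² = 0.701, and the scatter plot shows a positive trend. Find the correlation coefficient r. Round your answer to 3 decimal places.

0.837

|r| = √0.701 = 0.837
The association is positive, so r = 0.837.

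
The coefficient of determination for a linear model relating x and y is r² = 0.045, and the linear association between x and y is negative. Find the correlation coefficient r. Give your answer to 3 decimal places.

|r| = √0.045 = 0.212
The association is negative, so r = −0.212.

-0.212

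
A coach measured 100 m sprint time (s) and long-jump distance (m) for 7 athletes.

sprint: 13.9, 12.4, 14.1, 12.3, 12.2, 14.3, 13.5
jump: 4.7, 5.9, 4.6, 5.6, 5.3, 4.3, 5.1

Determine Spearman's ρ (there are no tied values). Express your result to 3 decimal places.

-0.857

Rank sprint: 5, 3, 6, 2, 1, 7, 4
Rank jump: 3, 7, 2, 6, 5, 1, 4
d = rank(sprint) − rank(jump): 2, -4, 4, -4, -4, 6, 0; Σd² = 104
ρ = 1 − 6Σd² / [n(n²−1)] = 1 − 6×104 / (7×48) = 1 − 624/336 ≈ -0.857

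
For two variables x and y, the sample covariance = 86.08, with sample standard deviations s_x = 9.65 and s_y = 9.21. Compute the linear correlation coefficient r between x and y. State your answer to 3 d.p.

r = Cov(x,y) / (s_x · s_y) = 86.08 / (9.65 × 9.21)
  = 86.08 / 88.8765 ≈ 0.969

0.969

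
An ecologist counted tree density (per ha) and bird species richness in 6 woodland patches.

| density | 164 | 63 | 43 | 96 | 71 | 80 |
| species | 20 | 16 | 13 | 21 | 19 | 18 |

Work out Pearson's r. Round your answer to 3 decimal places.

0.703

n = 6, Σx = 517, Σy = 107, Σx² = 53371, Σy² = 1951, Σxy = 9652
nΣxy − ΣxΣy = 57912 − 55319 = 2593
nΣx² − (Σx)² = 320226 − 267289 = 52937; nΣy² − (Σy)² = 11706 − 11449 = 257
r = 2593 / √(52937 × 257) = 2593 / 3688.4697 ≈ 0.703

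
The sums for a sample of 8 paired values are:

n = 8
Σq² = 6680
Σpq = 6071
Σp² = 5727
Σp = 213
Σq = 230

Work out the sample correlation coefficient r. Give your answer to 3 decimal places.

-0.859

r = (nΣpq − ΣpΣq) / √[(nΣp² − (Σp)²)(nΣq² − (Σq)²)]
Numerator: 8×6071 − 213×230 = -422
Denominator: √[(45816 − 45369)(53440 − 52900)] = √[447 × 540] = 491.3044
r = -422 / 491.3044 ≈ -0.859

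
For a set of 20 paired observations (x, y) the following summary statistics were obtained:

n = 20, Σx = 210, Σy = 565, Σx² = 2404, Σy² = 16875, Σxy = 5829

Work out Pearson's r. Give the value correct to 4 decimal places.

-0.2427

r = (nΣxy − ΣxΣy) / √[(nΣx² − (Σx)²)(nΣy² − (Σy)²)]
Numerator: 20×5829 − 210×565 = -2070
Denominator: √[(48080 − 44100)(337500 − 319225)] = √[3980 × 18275] = 8528.4524
r = -2070 / 8528.4524 ≈ -0.2427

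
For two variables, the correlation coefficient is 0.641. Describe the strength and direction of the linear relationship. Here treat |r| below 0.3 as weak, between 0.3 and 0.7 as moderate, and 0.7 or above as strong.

r = 0.641 > 0 so the relationship is positive.
|r| = 0.641, which falls in the moderate range.

moderate positive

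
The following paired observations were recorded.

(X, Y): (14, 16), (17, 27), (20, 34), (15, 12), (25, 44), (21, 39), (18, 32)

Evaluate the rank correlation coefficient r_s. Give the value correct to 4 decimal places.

0.9643

Rank X: 1, 3, 5, 2, 7, 6, 4
Rank Y: 2, 3, 5, 1, 7, 6, 4
d = rank(X) − rank(Y): -1, 0, 0, 1, 0, 0, 0; Σd² = 2
ρ = 1 − 6Σd² / [n(n²−1)] = 1 − 6×2 / (7×48) = 1 − 12/336 ≈ 0.9643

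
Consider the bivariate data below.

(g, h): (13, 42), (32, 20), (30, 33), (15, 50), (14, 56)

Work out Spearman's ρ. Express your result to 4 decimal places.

Rank g: 1, 5, 4, 3, 2
Rank h: 3, 1, 2, 4, 5
d = rank(g) − rank(h): -2, 4, 2, -1, -3; Σd² = 34
ρ = 1 − 6Σd² / [n(n²−1)] = 1 − 6×34 / (5×24) = 1 − 204/120 ≈ -0.7000

-0.7000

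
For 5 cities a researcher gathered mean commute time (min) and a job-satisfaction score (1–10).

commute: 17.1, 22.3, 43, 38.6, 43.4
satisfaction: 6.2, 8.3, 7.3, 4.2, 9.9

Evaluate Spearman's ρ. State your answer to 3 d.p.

Rank commute: 1, 2, 4, 3, 5
Rank satisfaction: 2, 4, 3, 1, 5
d = rank(commute) − rank(satisfaction): -1, -2, 1, 2, 0; Σd² = 10
ρ = 1 − 6Σd² / [n(n²−1)] = 1 − 6×10 / (5×24) = 1 − 60/120 ≈ 0.500

0.500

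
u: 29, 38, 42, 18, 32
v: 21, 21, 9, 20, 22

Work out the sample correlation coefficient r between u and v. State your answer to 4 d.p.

n = 5, Σu = 159, Σv = 93, Σu² = 5397, Σv² = 1847, Σuv = 2849
nΣuv − ΣuΣv = 14245 − 14787 = -542
nΣu² − (Σu)² = 26985 − 25281 = 1704; nΣv² − (Σv)² = 9235 − 8649 = 586
r = -542 / √(1704 × 586) = -542 / 999.2717 ≈ -0.5424

-0.5424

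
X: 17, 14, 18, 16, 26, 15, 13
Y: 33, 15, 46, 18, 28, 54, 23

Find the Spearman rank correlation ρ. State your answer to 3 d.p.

Rank X: 5, 2, 6, 4, 7, 3, 1
Rank Y: 5, 1, 6, 2, 4, 7, 3
d = rank(X) − rank(Y): 0, 1, 0, 2, 3, -4, -2; Σd² = 34
ρ = 1 − 6Σd² / [n(n²−1)] = 1 − 6×34 / (7×48) = 1 − 204/336 ≈ 0.393

0.393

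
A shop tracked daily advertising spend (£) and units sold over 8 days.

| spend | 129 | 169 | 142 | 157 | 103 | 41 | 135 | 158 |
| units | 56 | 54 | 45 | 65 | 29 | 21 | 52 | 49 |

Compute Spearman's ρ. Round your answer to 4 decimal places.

Rank spend: 3, 8, 5, 6, 2, 1, 4, 7
Rank units: 7, 6, 3, 8, 2, 1, 5, 4
d = rank(spend) − rank(units): -4, 2, 2, -2, 0, 0, -1, 3; Σd² = 38
ρ = 1 − 6Σd² / [n(n²−1)] = 1 − 6×38 / (8×63) = 1 − 228/504 ≈ 0.5476

0.5476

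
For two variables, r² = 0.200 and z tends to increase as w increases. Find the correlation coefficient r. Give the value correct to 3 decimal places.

|r| = √0.200 = 0.447
The association is positive, so r = 0.447.

0.447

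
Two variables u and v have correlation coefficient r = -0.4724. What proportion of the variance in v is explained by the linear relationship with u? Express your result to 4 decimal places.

r² = (-0.4724)² = 0.2232

0.2232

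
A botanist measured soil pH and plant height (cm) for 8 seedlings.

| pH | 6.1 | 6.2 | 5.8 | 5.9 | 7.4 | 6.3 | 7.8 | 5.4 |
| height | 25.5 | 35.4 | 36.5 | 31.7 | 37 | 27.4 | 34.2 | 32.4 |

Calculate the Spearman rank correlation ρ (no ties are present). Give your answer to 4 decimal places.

Rank pH: 4, 5, 2, 3, 7, 6, 8, 1
Rank height: 1, 6, 7, 3, 8, 2, 5, 4
d = rank(pH) − rank(height): 3, -1, -5, 0, -1, 4, 3, -3; Σd² = 70
ρ = 1 − 6Σd² / [n(n²−1)] = 1 − 6×70 / (8×63) = 1 − 420/504 ≈ 0.1667

0.1667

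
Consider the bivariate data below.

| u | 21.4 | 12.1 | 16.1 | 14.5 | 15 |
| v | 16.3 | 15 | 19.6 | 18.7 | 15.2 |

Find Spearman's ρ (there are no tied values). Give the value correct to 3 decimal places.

Rank u: 5, 1, 4, 2, 3
Rank v: 3, 1, 5, 4, 2
d = rank(u) − rank(v): 2, 0, -1, -2, 1; Σd² = 10
ρ = 1 − 6Σd² / [n(n²−1)] = 1 − 6×10 / (5×24) = 1 − 60/120 ≈ 0.500

0.500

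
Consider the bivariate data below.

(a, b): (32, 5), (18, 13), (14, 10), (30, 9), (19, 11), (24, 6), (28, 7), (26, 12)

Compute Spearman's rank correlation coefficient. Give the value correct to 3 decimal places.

Rank a: 8, 2, 1, 7, 3, 4, 6, 5
Rank b: 1, 8, 5, 4, 6, 2, 3, 7
d = rank(a) − rank(b): 7, -6, -4, 3, -3, 2, 3, -2; Σd² = 136
ρ = 1 − 6Σd² / [n(n²−1)] = 1 − 6×136 / (8×63) = 1 − 816/504 ≈ -0.619

-0.619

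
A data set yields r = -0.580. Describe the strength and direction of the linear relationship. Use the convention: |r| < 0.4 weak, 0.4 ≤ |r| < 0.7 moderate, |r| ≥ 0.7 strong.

moderate negative

r = -0.580 < 0 so the relationship is negative.
|r| = 0.580, which falls in the moderate range.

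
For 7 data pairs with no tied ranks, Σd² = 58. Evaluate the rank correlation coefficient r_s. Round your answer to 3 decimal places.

-0.036

ρ = 1 − 6Σd² / [n(n²−1)] = 1 − 6×58 / (7×48)
  = 1 − 348/336 = 1 − 1.0357 ≈ -0.036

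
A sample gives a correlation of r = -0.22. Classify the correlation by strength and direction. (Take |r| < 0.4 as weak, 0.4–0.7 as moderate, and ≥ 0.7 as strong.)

r = -0.22 < 0 so the relationship is negative.
|r| = 0.22, which falls in the weak range.

weak negative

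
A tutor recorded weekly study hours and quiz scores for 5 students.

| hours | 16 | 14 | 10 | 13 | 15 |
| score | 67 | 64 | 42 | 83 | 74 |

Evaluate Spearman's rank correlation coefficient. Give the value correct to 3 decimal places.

0.300

Rank hours: 5, 3, 1, 2, 4
Rank score: 3, 2, 1, 5, 4
d = rank(hours) − rank(score): 2, 1, 0, -3, 0; Σd² = 14
ρ = 1 − 6Σd² / [n(n²−1)] = 1 − 6×14 / (5×24) = 1 − 84/120 ≈ 0.300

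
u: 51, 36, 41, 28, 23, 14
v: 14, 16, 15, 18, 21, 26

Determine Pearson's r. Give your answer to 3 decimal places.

-0.946

n = 6, Σu = 193, Σv = 110, Σu² = 7087, Σv² = 2118, Σuv = 3256
nΣuv − ΣuΣv = 19536 − 21230 = -1694
nΣu² − (Σu)² = 42522 − 37249 = 5273; nΣv² − (Σv)² = 12708 − 12100 = 608
r = -1694 / √(5273 × 608) = -1694 / 1790.5262 ≈ -0.946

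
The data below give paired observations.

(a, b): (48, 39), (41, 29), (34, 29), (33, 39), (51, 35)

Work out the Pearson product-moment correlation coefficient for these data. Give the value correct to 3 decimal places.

0.244

n = 5, Σa = 207, Σb = 171, Σa² = 8831, Σb² = 5949, Σab = 7119
nΣab − ΣaΣb = 35595 − 35397 = 198
nΣa² − (Σa)² = 44155 − 42849 = 1306; nΣb² − (Σb)² = 29745 − 29241 = 504
r = 198 / √(1306 × 504) = 198 / 811.3101 ≈ 0.244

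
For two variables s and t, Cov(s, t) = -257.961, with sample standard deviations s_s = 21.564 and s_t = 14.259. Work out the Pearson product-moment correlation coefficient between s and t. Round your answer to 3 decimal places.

r = Cov(s,t) / (s_s · s_t) = -257.961 / (21.564 × 14.259)
  = -257.961 / 307.4811 ≈ -0.839

-0.839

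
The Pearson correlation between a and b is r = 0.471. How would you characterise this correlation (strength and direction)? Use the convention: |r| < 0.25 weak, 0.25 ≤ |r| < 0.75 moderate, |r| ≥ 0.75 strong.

r = 0.471 > 0 so the relationship is positive.
|r| = 0.471, which falls in the moderate range.

moderate positive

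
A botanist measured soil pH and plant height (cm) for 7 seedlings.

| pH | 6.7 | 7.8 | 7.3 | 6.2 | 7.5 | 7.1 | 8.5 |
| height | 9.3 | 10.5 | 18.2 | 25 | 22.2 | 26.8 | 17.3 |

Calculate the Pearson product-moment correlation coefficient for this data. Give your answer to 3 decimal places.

n = 7, Σx = 51.1, Σy = 129.3, Σx² = 376.37, Σy² = 2663.35, Σxy = 935.9
nΣxy − ΣxΣy = 6551.3 − 6607.23 = -55.93
nΣx² − (Σx)² = 2634.59 − 2611.21 = 23.38; nΣy² − (Σy)² = 18643.45 − 16718.49 = 1924.96
r = -55.93 / √(23.38 × 1924.96) = -55.93 / 212.1452 ≈ -0.264

-0.264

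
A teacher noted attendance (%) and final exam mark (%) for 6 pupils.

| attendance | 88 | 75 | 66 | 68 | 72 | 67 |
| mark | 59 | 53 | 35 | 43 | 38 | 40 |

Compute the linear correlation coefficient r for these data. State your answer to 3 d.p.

0.889

n = 6, Σx = 436, Σy = 268, Σx² = 32022, Σy² = 12408, Σxy = 19817
nΣxy − ΣxΣy = 118902 − 116848 = 2054
nΣx² − (Σx)² = 192132 − 190096 = 2036; nΣy² − (Σy)² = 74448 − 71824 = 2624
r = 2054 / √(2036 × 2624) = 2054 / 2311.3771 ≈ 0.889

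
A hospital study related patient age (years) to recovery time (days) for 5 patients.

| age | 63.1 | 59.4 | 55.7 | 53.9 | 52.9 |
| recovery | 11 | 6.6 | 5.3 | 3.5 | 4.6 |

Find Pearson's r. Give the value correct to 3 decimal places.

n = 5, Σx = 285, Σy = 31, Σx² = 16316.08, Σy² = 226.06, Σxy = 1813.34
nΣxy − ΣxΣy = 9066.7 − 8835 = 231.7
nΣx² − (Σx)² = 81580.4 − 81225 = 355.4; nΣy² − (Σy)² = 1130.3 − 961 = 169.3
r = 231.7 / √(355.4 × 169.3) = 231.7 / 245.2941 ≈ 0.945

0.945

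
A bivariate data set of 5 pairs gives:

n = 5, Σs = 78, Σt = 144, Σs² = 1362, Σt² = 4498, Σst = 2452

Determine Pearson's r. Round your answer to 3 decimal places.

0.911

r = (nΣst − ΣsΣt) / √[(nΣs² − (Σs)²)(nΣt² − (Σt)²)]
Numerator: 5×2452 − 78×144 = 1028
Denominator: √[(6810 − 6084)(22490 − 20736)] = √[726 × 1754] = 1128.4520
r = 1028 / 1128.4520 ≈ 0.911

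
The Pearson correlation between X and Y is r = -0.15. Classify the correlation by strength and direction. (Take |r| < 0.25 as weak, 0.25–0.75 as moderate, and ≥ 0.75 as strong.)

weak negative

r = -0.15 < 0 so the relationship is negative.
|r| = 0.15, which falls in the weak range.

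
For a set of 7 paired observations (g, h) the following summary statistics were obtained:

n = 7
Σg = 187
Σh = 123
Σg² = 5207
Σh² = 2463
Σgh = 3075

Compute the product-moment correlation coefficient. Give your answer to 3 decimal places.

-0.835

r = (nΣgh − ΣgΣh) / √[(nΣg² − (Σg)²)(nΣh² − (Σh)²)]
Numerator: 7×3075 − 187×123 = -1476
Denominator: √[(36449 − 34969)(17241 − 15129)] = √[1480 × 2112] = 1767.9819
r = -1476 / 1767.9819 ≈ -0.835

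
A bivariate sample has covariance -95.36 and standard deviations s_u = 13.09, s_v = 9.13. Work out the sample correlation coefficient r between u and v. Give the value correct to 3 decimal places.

r = Cov(u,v) / (s_u · s_v) = -95.36 / (13.09 × 9.13)
  = -95.36 / 119.5117 ≈ -0.798

-0.798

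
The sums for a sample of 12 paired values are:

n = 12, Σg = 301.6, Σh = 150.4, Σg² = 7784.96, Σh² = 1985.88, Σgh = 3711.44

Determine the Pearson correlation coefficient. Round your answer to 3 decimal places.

r = (nΣgh − ΣgΣh) / √[(nΣg² − (Σg)²)(nΣh² − (Σh)²)]
Numerator: 12×3711.44 − 301.6×150.4 = -823.36
Denominator: √[(93419.52 − 90962.56)(23830.56 − 22620.16)] = √[2456.96 × 1210.4] = 1724.5012
r = -823.36 / 1724.5012 ≈ -0.477

-0.477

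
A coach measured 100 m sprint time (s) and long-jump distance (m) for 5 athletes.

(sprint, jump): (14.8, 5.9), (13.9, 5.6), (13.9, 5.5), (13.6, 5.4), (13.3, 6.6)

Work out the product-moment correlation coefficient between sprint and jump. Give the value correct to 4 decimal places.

-0.2481

n = 5, Σx = 69.5, Σy = 29, Σx² = 967.31, Σy² = 169.14, Σxy = 402.83
nΣxy − ΣxΣy = 2014.15 − 2015.5 = -1.35
nΣx² − (Σx)² = 4836.55 − 4830.25 = 6.3; nΣy² − (Σy)² = 845.7 − 841 = 4.7
r = -1.35 / √(6.3 × 4.7) = -1.35 / 5.4415 ≈ -0.2481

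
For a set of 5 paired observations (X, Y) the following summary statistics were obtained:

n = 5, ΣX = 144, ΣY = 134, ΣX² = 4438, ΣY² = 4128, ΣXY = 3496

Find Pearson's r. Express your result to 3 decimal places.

r = (nΣXY − ΣXΣY) / √[(nΣX² − (ΣX)²)(nΣY² − (ΣY)²)]
Numerator: 5×3496 − 144×134 = -1816
Denominator: √[(22190 − 20736)(20640 − 17956)] = √[1454 × 2684] = 1975.4837
r = -1816 / 1975.4837 ≈ -0.919

-0.919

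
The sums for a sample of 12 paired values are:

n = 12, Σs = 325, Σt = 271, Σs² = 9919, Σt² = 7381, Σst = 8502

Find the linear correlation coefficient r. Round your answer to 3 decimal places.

0.980

r = (nΣst − ΣsΣt) / √[(nΣs² − (Σs)²)(nΣt² − (Σt)²)]
Numerator: 12×8502 − 325×271 = 13949
Denominator: √[(119028 − 105625)(88572 − 73441)] = √[13403 × 15131] = 14240.8143
r = 13949 / 14240.8143 ≈ 0.980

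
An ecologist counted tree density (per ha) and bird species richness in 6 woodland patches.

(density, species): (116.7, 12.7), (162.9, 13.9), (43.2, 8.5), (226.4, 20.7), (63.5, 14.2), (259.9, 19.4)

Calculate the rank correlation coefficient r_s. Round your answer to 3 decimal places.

0.771

Rank density: 3, 4, 1, 5, 2, 6
Rank species: 2, 3, 1, 6, 4, 5
d = rank(density) − rank(species): 1, 1, 0, -1, -2, 1; Σd² = 8
ρ = 1 − 6Σd² / [n(n²−1)] = 1 − 6×8 / (6×35) = 1 − 48/210 ≈ 0.771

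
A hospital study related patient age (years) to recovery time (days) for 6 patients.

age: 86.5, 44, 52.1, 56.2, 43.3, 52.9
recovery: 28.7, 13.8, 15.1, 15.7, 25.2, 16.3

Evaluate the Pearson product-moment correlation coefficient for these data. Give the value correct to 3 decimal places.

0.614

n = 6, Σx = 335, Σy = 114.8, Σx² = 19964.4, Σy² = 2389.36, Σxy = 6712.23
nΣxy − ΣxΣy = 40273.38 − 38458 = 1815.38
nΣx² − (Σx)² = 119786.4 − 112225 = 7561.4; nΣy² − (Σy)² = 14336.16 − 13179.04 = 1157.12
r = 1815.38 / √(7561.4 × 1157.12) = 1815.38 / 2957.9464 ≈ 0.614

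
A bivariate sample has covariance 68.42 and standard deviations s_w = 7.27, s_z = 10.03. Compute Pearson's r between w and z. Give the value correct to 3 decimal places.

0.938

r = Cov(w,z) / (s_w · s_z) = 68.42 / (7.27 × 10.03)
  = 68.42 / 72.9181 ≈ 0.938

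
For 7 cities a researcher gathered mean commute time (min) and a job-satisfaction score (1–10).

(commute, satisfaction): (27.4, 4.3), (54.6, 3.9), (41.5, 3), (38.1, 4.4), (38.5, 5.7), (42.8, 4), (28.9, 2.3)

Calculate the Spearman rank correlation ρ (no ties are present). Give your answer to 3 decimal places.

Rank commute: 1, 7, 5, 3, 4, 6, 2
Rank satisfaction: 5, 3, 2, 6, 7, 4, 1
d = rank(commute) − rank(satisfaction): -4, 4, 3, -3, -3, 2, 1; Σd² = 64
ρ = 1 − 6Σd² / [n(n²−1)] = 1 − 6×64 / (7×48) = 1 − 384/336 ≈ -0.143

-0.143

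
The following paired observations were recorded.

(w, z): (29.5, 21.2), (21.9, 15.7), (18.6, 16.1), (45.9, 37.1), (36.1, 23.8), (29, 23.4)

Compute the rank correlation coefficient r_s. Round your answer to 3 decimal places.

Rank w: 4, 2, 1, 6, 5, 3
Rank z: 3, 1, 2, 6, 5, 4
d = rank(w) − rank(z): 1, 1, -1, 0, 0, -1; Σd² = 4
ρ = 1 − 6Σd² / [n(n²−1)] = 1 − 6×4 / (6×35) = 1 − 24/210 ≈ 0.886

0.886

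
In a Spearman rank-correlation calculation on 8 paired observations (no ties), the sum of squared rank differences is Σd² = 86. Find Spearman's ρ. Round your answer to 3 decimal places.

ρ = 1 − 6Σd² / [n(n²−1)] = 1 − 6×86 / (8×63)
  = 1 − 516/504 = 1 − 1.0238 ≈ -0.024

-0.024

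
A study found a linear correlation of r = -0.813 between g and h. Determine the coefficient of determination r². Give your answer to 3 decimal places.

r² = (-0.813)² = 0.661

0.661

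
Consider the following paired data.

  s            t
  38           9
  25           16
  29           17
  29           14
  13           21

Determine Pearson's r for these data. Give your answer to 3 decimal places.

-0.939

n = 5, Σs = 134, Σt = 77, Σs² = 3920, Σt² = 1263, Σst = 1914
nΣst − ΣsΣt = 9570 − 10318 = -748
nΣs² − (Σs)² = 19600 − 17956 = 1644; nΣt² − (Σt)² = 6315 − 5929 = 386
r = -748 / √(1644 × 386) = -748 / 796.6078 ≈ -0.939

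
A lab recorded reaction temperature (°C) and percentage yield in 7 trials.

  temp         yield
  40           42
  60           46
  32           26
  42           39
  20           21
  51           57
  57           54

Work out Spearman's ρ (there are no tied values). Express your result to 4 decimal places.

Rank temp: 3, 7, 2, 4, 1, 5, 6
Rank yield: 4, 5, 2, 3, 1, 7, 6
d = rank(temp) − rank(yield): -1, 2, 0, 1, 0, -2, 0; Σd² = 10
ρ = 1 − 6Σd² / [n(n²−1)] = 1 − 6×10 / (7×48) = 1 − 60/336 ≈ 0.8214

0.8214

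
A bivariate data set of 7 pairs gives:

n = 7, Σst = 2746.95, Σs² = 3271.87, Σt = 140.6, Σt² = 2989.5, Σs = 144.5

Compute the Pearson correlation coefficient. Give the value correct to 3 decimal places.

-0.711

r = (nΣst − ΣsΣt) / √[(nΣs² − (Σs)²)(nΣt² − (Σt)²)]
Numerator: 7×2746.95 − 144.5×140.6 = -1088.05
Denominator: √[(22903.09 − 20880.25)(20926.5 − 19768.36)] = √[2022.84 × 1158.14] = 1530.5985
r = -1088.05 / 1530.5985 ≈ -0.711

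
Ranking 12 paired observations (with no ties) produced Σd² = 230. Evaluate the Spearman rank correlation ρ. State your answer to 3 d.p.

0.196

ρ = 1 − 6Σd² / [n(n²−1)] = 1 − 6×230 / (12×143)
  = 1 − 1380/1716 = 1 − 0.8042 ≈ 0.196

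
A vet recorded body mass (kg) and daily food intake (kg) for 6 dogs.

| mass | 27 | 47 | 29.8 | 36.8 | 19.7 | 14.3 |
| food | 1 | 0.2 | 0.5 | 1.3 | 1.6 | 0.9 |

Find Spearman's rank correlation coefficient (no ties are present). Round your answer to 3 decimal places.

Rank mass: 3, 6, 4, 5, 2, 1
Rank food: 4, 1, 2, 5, 6, 3
d = rank(mass) − rank(food): -1, 5, 2, 0, -4, -2; Σd² = 50
ρ = 1 − 6Σd² / [n(n²−1)] = 1 − 6×50 / (6×35) = 1 − 300/210 ≈ -0.429

-0.429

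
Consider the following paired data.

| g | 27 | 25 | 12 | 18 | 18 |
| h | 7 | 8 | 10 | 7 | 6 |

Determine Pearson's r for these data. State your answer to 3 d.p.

-0.464

n = 5, Σg = 100, Σh = 38, Σg² = 2146, Σh² = 298, Σgh = 743
nΣgh − ΣgΣh = 3715 − 3800 = -85
nΣg² − (Σg)² = 10730 − 10000 = 730; nΣh² − (Σh)² = 1490 − 1444 = 46
r = -85 / √(730 × 46) = -85 / 183.2485 ≈ -0.464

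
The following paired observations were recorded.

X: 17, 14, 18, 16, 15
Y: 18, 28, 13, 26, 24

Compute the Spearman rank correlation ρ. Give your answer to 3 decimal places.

Rank X: 4, 1, 5, 3, 2
Rank Y: 2, 5, 1, 4, 3
d = rank(X) − rank(Y): 2, -4, 4, -1, -1; Σd² = 38
ρ = 1 − 6Σd² / [n(n²−1)] = 1 − 6×38 / (5×24) = 1 − 228/120 ≈ -0.900

-0.900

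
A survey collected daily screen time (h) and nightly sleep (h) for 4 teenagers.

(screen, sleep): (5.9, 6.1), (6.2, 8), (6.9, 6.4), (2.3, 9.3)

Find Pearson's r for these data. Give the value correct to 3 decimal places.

-0.820

n = 4, Σx = 21.3, Σy = 29.8, Σx² = 126.15, Σy² = 228.66, Σxy = 151.14
nΣxy − ΣxΣy = 604.56 − 634.74 = -30.18
nΣx² − (Σx)² = 504.6 − 453.69 = 50.91; nΣy² − (Σy)² = 914.64 − 888.04 = 26.6
r = -30.18 / √(50.91 × 26.6) = -30.18 / 36.7995 ≈ -0.820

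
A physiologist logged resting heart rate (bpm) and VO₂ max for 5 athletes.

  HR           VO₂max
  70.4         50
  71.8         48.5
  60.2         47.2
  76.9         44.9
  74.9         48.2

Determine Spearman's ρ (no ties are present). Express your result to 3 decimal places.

-0.400

Rank HR: 2, 3, 1, 5, 4
Rank VO₂max: 5, 4, 2, 1, 3
d = rank(HR) − rank(VO₂max): -3, -1, -1, 4, 1; Σd² = 28
ρ = 1 − 6Σd² / [n(n²−1)] = 1 − 6×28 / (5×24) = 1 − 168/120 ≈ -0.400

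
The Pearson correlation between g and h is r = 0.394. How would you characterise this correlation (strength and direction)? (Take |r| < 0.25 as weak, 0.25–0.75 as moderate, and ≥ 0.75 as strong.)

r = 0.394 > 0 so the relationship is positive.
|r| = 0.394, which falls in the moderate range.

moderate positive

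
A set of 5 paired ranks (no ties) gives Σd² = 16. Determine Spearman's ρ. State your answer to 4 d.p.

ρ = 1 − 6Σd² / [n(n²−1)] = 1 − 6×16 / (5×24)
  = 1 − 96/120 = 1 − 0.80000 ≈ 0.2000

0.2000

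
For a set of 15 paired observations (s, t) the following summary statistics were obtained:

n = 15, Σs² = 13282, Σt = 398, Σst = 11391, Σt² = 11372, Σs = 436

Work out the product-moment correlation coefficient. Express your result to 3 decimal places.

-0.253

r = (nΣst − ΣsΣt) / √[(nΣs² − (Σs)²)(nΣt² − (Σt)²)]
Numerator: 15×11391 − 436×398 = -2663
Denominator: √[(199230 − 190096)(170580 − 158404)] = √[9134 × 12176] = 10545.8800
r = -2663 / 10545.8800 ≈ -0.253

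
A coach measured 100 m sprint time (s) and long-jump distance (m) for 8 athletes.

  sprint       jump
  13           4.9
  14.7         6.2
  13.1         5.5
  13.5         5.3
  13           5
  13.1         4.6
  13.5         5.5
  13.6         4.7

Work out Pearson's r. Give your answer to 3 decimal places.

0.734

n = 8, Σx = 107.5, Σy = 41.7, Σx² = 1446.77, Σy² = 219.29, Σxy = 561.87
nΣxy − ΣxΣy = 4494.96 − 4482.75 = 12.21
nΣx² − (Σx)² = 11574.16 − 11556.25 = 17.91; nΣy² − (Σy)² = 1754.32 − 1738.89 = 15.43
r = 12.21 / √(17.91 × 15.43) = 12.21 / 16.6238 ≈ 0.734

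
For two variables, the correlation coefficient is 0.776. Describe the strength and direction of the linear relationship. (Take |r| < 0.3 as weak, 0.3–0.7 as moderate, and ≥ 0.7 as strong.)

strong positive

r = 0.776 > 0 so the relationship is positive.
|r| = 0.776, which falls in the strong range.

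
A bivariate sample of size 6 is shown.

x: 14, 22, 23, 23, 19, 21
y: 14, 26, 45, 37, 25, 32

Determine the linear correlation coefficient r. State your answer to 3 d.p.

0.874

n = 6, Σx = 122, Σy = 179, Σx² = 2540, Σy² = 5915, Σxy = 3801
nΣxy − ΣxΣy = 22806 − 21838 = 968
nΣx² − (Σx)² = 15240 − 14884 = 356; nΣy² − (Σy)² = 35490 − 32041 = 3449
r = 968 / √(356 × 3449) = 968 / 1108.0812 ≈ 0.874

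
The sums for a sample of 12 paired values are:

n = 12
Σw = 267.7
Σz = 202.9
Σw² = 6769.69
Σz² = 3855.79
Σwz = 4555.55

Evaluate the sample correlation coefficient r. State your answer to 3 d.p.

0.050

r = (nΣwz − ΣwΣz) / √[(nΣw² − (Σw)²)(nΣz² − (Σz)²)]
Numerator: 12×4555.55 − 267.7×202.9 = 350.27
Denominator: √[(81236.28 − 71663.29)(46269.48 − 41168.41)] = √[9572.99 × 5101.07] = 6988.0249
r = 350.27 / 6988.0249 ≈ 0.050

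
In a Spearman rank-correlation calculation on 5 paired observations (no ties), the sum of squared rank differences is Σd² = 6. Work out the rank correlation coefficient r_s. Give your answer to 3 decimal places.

ρ = 1 − 6Σd² / [n(n²−1)] = 1 − 6×6 / (5×24)
  = 1 − 36/120 = 1 − 0.3000 ≈ 0.700

0.700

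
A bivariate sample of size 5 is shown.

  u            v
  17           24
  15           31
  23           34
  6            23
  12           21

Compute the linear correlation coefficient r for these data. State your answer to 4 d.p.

0.7356

n = 5, Σu = 73, Σv = 133, Σu² = 1223, Σv² = 3663, Σuv = 2045
nΣuv − ΣuΣv = 10225 − 9709 = 516
nΣu² − (Σu)² = 6115 − 5329 = 786; nΣv² − (Σv)² = 18315 − 17689 = 626
r = 516 / √(786 × 626) = 516 / 701.4528 ≈ 0.7356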